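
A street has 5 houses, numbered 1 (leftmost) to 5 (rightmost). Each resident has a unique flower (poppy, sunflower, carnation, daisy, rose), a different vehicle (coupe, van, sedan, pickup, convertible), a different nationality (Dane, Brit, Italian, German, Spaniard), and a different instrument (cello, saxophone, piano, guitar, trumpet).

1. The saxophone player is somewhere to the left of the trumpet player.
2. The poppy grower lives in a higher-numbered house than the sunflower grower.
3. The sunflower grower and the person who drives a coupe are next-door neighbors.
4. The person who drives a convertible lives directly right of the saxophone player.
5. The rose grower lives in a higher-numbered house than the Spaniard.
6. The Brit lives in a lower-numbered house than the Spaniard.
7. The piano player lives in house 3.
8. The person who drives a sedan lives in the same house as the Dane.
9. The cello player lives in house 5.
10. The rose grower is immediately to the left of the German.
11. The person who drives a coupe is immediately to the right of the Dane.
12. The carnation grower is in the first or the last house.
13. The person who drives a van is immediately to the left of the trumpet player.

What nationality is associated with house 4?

From clue 7, the piano player must be in house 3.
From clue 9, the cello player must be in house 5.
The carnation grower is narrowed to house 1 or 5; consider each.
Placing it in house 5 leads to a contradiction, so it's in house 1.
The rose grower is narrowed to house 3 or 4; consider each.
Placing it in house 3 leads to a contradiction, so it's in house 4.
By clue 10, the German is in house 5.
The only vehicle still possible for house 5 is pickup.
House 4 nationality: only Italian fits.
So house 4 gets coupe for vehicle.
Clue 3: the sunflower grower is in house 3.
The Dane is in house 3 (clue 11).
So house 2 gets daisy for flower.
The only flower still possible for house 5 is poppy.
The only nationality still possible for house 1 is Brit.
That leaves Spaniard as the nationality for house 2.
The person who drives a sedan is in house 3 (clue 8).
So house 1 gets van for vehicle.
The only vehicle still possible for house 2 is convertible.
Clue 4: the saxophone player is in house 1.
The trumpet player is in house 2 (clue 13).
House 4 instrument: only guitar fits.
So: house 1 = carnation/van/Brit/saxophone, house 2 = daisy/convertible/Spaniard/trumpet, house 3 = sunflower/sedan/Dane/piano, house 4 = rose/coupe/Italian/guitar, house 5 = poppy/pickup/German/cello.

Italian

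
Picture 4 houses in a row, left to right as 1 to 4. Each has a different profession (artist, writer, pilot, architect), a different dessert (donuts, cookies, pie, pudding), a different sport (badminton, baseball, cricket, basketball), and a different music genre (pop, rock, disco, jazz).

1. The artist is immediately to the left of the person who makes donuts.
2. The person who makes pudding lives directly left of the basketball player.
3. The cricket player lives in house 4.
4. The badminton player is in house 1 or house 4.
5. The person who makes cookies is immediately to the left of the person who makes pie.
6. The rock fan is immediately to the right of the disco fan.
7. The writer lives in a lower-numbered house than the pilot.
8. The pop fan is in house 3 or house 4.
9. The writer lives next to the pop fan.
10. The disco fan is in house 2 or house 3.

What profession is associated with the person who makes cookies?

Clue 3: the cricket player is in house 4.
That leaves jazz as the music genre for house 1.
The only sport still possible for house 1 is badminton.
So house 2 gets disco for music genre.
The rock fan is in house 3 (clue 6).
That leaves pop as the music genre for house 4.
From clue 9, the writer must be in house 3.
House 4 profession: only pilot fits.
So house 4 gets pie for dessert.
By clue 5, the person who makes cookies is in house 3.
So house 1 gets pudding for dessert.
The only dessert still possible for house 2 is donuts.
Clue 1: the artist is in house 1.
From clue 2, the basketball player must be in house 2.
The only profession still possible for house 2 is architect.
House 3's sport must be baseball (nothing else left).
So: house 1 = artist/pudding/badminton/jazz, house 2 = architect/donuts/basketball/disco, house 3 = writer/cookies/baseball/rock, house 4 = pilot/pie/cricket/pop.

writer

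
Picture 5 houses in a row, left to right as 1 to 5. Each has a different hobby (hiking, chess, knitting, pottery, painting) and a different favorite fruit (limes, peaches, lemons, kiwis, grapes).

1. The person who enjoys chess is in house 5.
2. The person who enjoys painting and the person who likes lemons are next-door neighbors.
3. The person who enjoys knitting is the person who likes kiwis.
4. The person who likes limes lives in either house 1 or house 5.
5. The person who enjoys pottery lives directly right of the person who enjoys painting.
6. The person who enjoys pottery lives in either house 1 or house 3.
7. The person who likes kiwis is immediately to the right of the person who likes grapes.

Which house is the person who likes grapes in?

Clue 1 places the person who enjoys chess in house 5.
Clue 6 places the person who enjoys pottery in house 3.
By clue 5, the person who enjoys painting is in house 2.
House 1 hobby: only hiking fits.
House 4 hobby: only knitting fits.
By clue 3, the person who likes kiwis is in house 4.
Clue 7 places the person who likes grapes in house 3.
House 2's favorite fruit must be peaches (nothing else left).
House 5's favorite fruit must be limes (nothing else left).
The only favorite fruit still possible for house 1 is lemons.
So: house 1 = hiking/lemons, house 2 = painting/peaches, house 3 = pottery/grapes, house 4 = knitting/kiwis, house 5 = chess/limes.

3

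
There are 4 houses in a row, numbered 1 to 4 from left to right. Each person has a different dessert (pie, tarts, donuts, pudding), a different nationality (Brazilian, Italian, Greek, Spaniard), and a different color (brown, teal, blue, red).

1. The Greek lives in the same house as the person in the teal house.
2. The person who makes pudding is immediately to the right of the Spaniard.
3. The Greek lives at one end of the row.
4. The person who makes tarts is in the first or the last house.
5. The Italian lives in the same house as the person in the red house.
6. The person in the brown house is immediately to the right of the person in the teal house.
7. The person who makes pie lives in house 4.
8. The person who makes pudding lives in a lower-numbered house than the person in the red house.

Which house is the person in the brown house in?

2

By clue 7, the person who makes pie is in house 4.
So house 1 gets tarts for dessert.
Clue 1: the Greek is in house 1.
Clue 1 places the person in the teal house in house 1.
By clue 6, the person in the brown house is in house 2.
The only nationality still possible for house 2 is Spaniard.
The person who makes pudding is in house 3 (clue 2).
Clue 8: the person in the red house is in house 4.
That leaves donuts as the dessert for house 2.
The only color still possible for house 3 is blue.
By clue 5, the Italian is in house 4.
So house 3 gets Brazilian for nationality.
So: house 1 = tarts/Greek/teal, house 2 = donuts/Spaniard/brown, house 3 = pudding/Brazilian/blue, house 4 = pie/Italian/red.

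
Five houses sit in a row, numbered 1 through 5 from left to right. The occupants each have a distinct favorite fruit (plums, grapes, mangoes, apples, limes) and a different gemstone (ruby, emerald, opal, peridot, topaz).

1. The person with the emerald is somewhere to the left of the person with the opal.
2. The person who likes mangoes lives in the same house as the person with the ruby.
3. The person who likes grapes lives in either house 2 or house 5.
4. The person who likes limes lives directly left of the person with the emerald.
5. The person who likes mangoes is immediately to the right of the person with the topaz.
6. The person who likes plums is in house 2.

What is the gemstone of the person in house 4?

Clue 6 places the person who likes plums in house 2.
That leaves grapes as the favorite fruit for house 5.
House 1's gemstone must be peridot (nothing else left).
That leaves opal as the gemstone for house 5.
The person who likes limes is narrowed to house 1 or 3; consider each.
Placing it in house 3 leads to a contradiction, so it's in house 1.
Clue 4 places the person with the emerald in house 2.
So house 3 gets topaz for gemstone.
The only gemstone still possible for house 4 is ruby.
By clue 2, the person who likes mangoes is in house 4.
That leaves apples as the favorite fruit for house 3.
So: house 1 = limes/peridot, house 2 = plums/emerald, house 3 = apples/topaz, house 4 = mangoes/ruby, house 5 = grapes/opal.

ruby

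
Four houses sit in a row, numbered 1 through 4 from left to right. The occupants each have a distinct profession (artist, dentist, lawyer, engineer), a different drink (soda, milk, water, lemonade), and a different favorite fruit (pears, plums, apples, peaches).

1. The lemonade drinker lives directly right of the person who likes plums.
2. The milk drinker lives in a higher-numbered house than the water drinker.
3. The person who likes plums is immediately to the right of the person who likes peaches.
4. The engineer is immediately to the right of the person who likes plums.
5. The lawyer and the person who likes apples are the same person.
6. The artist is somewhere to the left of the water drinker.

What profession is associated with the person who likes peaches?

House 1's drink must be soda (nothing else left).
House 2 drink: only water fits.
The artist is in house 1 (clue 6).
The engineer is narrowed to house 3 or 4; consider each.
Placing it in house 4 leads to a contradiction, so it's in house 3.
The person who likes plums is in house 2 (clue 4).
The only favorite fruit still possible for house 1 is peaches.
Clue 1 places the lemonade drinker in house 3.
The lawyer is in house 4 (clue 5).
From clue 5, the person who likes apples must be in house 4.
That leaves dentist as the profession for house 2.
House 4's drink must be milk (nothing else left).
So house 3 gets pears for favorite fruit.
So: house 1 = artist/soda/peaches, house 2 = dentist/water/plums, house 3 = engineer/lemonade/pears, house 4 = lawyer/milk/apples.

artist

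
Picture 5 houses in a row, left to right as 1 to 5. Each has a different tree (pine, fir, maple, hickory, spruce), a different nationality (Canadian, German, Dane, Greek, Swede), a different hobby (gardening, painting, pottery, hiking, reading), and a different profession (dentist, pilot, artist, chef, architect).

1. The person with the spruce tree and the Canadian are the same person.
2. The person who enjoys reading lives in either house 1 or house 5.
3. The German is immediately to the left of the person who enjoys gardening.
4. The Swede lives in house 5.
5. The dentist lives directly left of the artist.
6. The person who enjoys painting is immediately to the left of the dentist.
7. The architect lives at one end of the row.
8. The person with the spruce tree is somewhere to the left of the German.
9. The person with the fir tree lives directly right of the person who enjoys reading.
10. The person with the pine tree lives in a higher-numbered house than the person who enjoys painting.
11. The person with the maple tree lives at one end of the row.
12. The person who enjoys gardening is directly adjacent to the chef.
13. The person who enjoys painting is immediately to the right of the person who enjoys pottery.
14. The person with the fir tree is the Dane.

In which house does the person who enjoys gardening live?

The Swede is in house 5 (clue 4).
By clue 9, the person with the fir tree is in house 2.
Clue 9 places the person who enjoys reading in house 1.
Clue 14: the Dane is in house 2.
Clue 13 places the person who enjoys painting in house 3.
House 2 hobby: only pottery fits.
So house 2 gets pilot for profession.
By clue 6, the dentist is in house 4.
House 1's profession must be architect (nothing else left).
So house 3 gets chef for profession.
So house 5 gets artist for profession.
The person who enjoys gardening is in house 4 (clue 12).
So house 5 gets hiking for hobby.
The German is in house 3 (clue 3).
Clue 8: the person with the spruce tree is in house 1.
So house 3 gets hickory for tree.
House 4 tree: only pine fits.
That leaves maple as the tree for house 5.
The only nationality still possible for house 4 is Greek.
The only nationality still possible for house 1 is Canadian.
So: house 1 = spruce/Canadian/reading/architect, house 2 = fir/Dane/pottery/pilot, house 3 = hickory/German/painting/chef, house 4 = pine/Greek/gardening/dentist, house 5 = maple/Swede/hiking/artist.

4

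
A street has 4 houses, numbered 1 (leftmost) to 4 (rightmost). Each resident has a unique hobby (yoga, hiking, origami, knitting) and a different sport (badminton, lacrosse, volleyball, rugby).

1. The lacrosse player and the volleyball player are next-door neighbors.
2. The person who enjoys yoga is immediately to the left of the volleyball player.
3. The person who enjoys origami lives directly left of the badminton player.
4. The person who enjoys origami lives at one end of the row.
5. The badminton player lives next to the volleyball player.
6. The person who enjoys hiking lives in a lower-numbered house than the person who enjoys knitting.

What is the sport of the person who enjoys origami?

rugby

By clue 4, the person who enjoys origami is in house 1.
House 4 hobby: only knitting fits.
By clue 3, the badminton player is in house 2.
Clue 5 places the volleyball player in house 3.
By clue 1, the lacrosse player is in house 4.
From clue 2, the person who enjoys yoga must be in house 2.
That leaves hiking as the hobby for house 3.
The only sport still possible for house 1 is rugby.
So: house 1 = origami/rugby, house 2 = yoga/badminton, house 3 = hiking/volleyball, house 4 = knitting/lacrosse.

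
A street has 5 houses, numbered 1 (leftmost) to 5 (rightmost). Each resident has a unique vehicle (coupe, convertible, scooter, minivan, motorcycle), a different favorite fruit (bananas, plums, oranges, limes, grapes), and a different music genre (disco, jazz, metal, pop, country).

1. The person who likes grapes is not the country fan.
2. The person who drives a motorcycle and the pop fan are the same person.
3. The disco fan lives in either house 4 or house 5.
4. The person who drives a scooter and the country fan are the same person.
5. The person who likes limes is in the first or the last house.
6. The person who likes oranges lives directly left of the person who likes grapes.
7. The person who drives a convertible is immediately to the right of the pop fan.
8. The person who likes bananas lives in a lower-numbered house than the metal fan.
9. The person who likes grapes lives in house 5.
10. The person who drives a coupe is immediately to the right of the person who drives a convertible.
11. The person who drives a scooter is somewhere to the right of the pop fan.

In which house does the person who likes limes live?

Clue 9 places the person who likes grapes in house 5.
Clue 6 places the person who likes oranges in house 4.
That leaves limes as the favorite fruit for house 1.
The person who likes bananas is narrowed to house 2 or 3; consider each.
Placing it in house 3 leads to a contradiction, so it's in house 2.
That leaves plums as the favorite fruit for house 3.
The disco fan is narrowed to house 4 or 5; consider each.
Placing it in house 4 leads to a contradiction, so it's in house 5.
The metal fan is narrowed to house 3 or 4; consider each.
Placing it in house 4 leads to a contradiction, so it's in house 3.
House 5's vehicle must be minivan (nothing else left).
House 1 vehicle: only motorcycle fits.
From clue 2, the pop fan must be in house 1.
By clue 7, the person who drives a convertible is in house 2.
Clue 10 places the person who drives a coupe in house 3.
So house 4 gets scooter for vehicle.
From clue 4, the country fan must be in house 4.
So house 2 gets jazz for music genre.
So: house 1 = motorcycle/limes/pop, house 2 = convertible/bananas/jazz, house 3 = coupe/plums/metal, house 4 = scooter/oranges/country, house 5 = minivan/grapes/disco.

1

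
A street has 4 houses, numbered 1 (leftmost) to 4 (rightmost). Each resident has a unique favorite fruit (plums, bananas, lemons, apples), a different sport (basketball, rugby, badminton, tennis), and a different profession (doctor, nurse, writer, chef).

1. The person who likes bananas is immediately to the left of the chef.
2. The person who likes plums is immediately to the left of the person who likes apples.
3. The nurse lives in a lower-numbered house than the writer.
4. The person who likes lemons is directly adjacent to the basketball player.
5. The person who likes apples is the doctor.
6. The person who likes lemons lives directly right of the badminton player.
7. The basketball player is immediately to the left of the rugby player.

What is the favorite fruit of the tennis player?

House 1 profession: only nurse fits.
The person who likes apples is narrowed to house 2 or 3 or 4; consider each.
Placing it in house 2 and house 3 leads to a contradiction, so it's in house 4.
Clue 2 places the person who likes plums in house 3.
Clue 5 places the doctor in house 4.
That leaves bananas as the favorite fruit for house 1.
So house 2 gets lemons for favorite fruit.
From clue 1, the chef must be in house 2.
From clue 6, the badminton player must be in house 1.
House 3's profession must be writer (nothing else left).
Clue 7 places the rugby player in house 4.
So house 2 gets tennis for sport.
House 3's sport must be basketball (nothing else left).
So: house 1 = bananas/badminton/nurse, house 2 = lemons/tennis/chef, house 3 = plums/basketball/writer, house 4 = apples/rugby/doctor.

lemons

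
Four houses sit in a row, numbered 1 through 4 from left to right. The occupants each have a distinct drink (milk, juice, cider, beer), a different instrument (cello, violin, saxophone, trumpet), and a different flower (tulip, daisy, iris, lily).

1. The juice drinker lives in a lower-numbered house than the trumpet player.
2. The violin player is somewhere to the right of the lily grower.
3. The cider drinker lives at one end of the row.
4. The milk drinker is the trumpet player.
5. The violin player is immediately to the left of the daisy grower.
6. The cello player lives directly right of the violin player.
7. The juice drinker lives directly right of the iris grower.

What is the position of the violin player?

House 1 instrument: only saxophone fits.
House 2 instrument: only violin fits.
Clue 2 places the lily grower in house 1.
By clue 5, the daisy grower is in house 3.
Clue 6 places the cello player in house 3.
House 4 instrument: only trumpet fits.
House 4's flower must be tulip (nothing else left).
The milk drinker is in house 4 (clue 4).
The juice drinker is in house 3 (clue 7).
House 1's drink must be cider (nothing else left).
So house 2 gets beer for drink.
House 2 flower: only iris fits.
So: house 1 = cider/saxophone/lily, house 2 = beer/violin/iris, house 3 = juice/cello/daisy, house 4 = milk/trumpet/tulip.

2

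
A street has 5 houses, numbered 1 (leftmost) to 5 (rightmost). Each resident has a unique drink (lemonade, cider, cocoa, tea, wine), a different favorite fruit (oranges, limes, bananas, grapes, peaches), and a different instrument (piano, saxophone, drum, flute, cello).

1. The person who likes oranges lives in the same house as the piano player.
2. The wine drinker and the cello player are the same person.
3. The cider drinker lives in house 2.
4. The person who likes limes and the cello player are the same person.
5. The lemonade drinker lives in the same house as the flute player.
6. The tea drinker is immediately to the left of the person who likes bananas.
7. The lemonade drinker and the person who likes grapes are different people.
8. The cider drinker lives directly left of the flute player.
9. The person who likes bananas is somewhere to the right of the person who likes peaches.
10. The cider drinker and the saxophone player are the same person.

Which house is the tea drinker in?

4

By clue 3, the cider drinker is in house 2.
From clue 8, the flute player must be in house 3.
By clue 10, the saxophone player is in house 2.
From clue 5, the lemonade drinker must be in house 3.
So house 3 gets peaches for favorite fruit.
From clue 9, the person who likes bananas must be in house 5.
House 2 favorite fruit: only grapes fits.
Clue 6 places the tea drinker in house 4.
House 5's instrument must be drum (nothing else left).
Clue 2 places the wine drinker in house 1.
By clue 2, the cello player is in house 1.
Clue 4: the person who likes limes is in house 1.
So house 5 gets cocoa for drink.
House 4's favorite fruit must be oranges (nothing else left).
So house 4 gets piano for instrument.
So: house 1 = wine/limes/cello, house 2 = cider/grapes/saxophone, house 3 = lemonade/peaches/flute, house 4 = tea/oranges/piano, house 5 = cocoa/bananas/drum.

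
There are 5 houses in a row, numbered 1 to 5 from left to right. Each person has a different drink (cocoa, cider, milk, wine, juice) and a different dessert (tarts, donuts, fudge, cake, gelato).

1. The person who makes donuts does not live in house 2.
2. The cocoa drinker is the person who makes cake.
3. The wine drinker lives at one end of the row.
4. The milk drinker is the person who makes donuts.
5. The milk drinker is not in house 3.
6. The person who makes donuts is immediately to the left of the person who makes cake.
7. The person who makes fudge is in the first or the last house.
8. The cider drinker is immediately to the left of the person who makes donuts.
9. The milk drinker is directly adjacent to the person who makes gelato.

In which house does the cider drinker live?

The milk drinker is in house 4 (clue 4).
Clue 4: the person who makes donuts is in house 4.
By clue 6, the person who makes cake is in house 5.
Clue 8 places the cider drinker in house 3.
House 2's dessert must be tarts (nothing else left).
House 3 dessert: only gelato fits.
Clue 2: the cocoa drinker is in house 5.
So house 1 gets wine for drink.
So house 2 gets juice for drink.
House 1's dessert must be fudge (nothing else left).
So: house 1 = wine/fudge, house 2 = juice/tarts, house 3 = cider/gelato, house 4 = milk/donuts, house 5 = cocoa/cake.

3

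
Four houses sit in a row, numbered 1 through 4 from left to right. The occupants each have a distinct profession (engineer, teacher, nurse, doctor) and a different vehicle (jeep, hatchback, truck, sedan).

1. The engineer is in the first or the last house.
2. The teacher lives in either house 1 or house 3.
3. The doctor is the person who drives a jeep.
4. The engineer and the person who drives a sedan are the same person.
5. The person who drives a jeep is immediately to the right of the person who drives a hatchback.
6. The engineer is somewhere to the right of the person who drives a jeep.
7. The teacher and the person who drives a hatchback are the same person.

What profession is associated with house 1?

teacher

The engineer is in house 4 (clue 6).
By clue 4, the person who drives a sedan is in house 4.
From clue 5, the person who drives a jeep must be in house 2.
From clue 5, the person who drives a hatchback must be in house 1.
Clue 7: the teacher is in house 1.
That leaves truck as the vehicle for house 3.
By clue 3, the doctor is in house 2.
House 3's profession must be nurse (nothing else left).
So: house 1 = teacher/hatchback, house 2 = doctor/jeep, house 3 = nurse/truck, house 4 = engineer/sedan.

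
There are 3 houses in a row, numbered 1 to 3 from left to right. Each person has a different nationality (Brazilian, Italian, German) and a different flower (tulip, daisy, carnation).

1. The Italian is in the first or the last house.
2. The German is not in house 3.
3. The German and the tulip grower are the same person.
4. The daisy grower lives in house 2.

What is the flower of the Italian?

The daisy grower is in house 2 (clue 4).
So house 3 gets carnation for flower.
The German is in house 1 (clue 3).
The only nationality still possible for house 2 is Brazilian.
House 3's nationality must be Italian (nothing else left).
So house 1 gets tulip for flower.
So: house 1 = German/tulip, house 2 = Brazilian/daisy, house 3 = Italian/carnation.

carnation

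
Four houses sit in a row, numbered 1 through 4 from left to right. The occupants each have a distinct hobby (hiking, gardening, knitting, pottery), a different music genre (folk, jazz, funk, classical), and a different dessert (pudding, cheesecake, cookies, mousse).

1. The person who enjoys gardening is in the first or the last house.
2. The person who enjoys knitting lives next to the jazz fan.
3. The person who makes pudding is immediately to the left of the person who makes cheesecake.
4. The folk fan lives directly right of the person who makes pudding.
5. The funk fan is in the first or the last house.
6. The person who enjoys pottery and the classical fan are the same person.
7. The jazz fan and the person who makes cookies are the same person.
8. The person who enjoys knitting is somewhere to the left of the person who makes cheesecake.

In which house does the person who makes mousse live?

The person who enjoys gardening is narrowed to house 1 or 4; consider each.
Placing it in house 1 leads to a contradiction, so it's in house 4.
The funk fan is narrowed to house 1 or 4; consider each.
Placing it in house 4 leads to a contradiction, so it's in house 1.
The person who enjoys pottery is narrowed to house 2 or 3; consider each.
Placing it in house 2 leads to a contradiction, so it's in house 3.
The classical fan is in house 3 (clue 6).
By clue 2, the person who enjoys knitting is in house 1.
By clue 2, the jazz fan is in house 2.
The person who makes cookies is in house 2 (clue 7).
House 2's hobby must be hiking (nothing else left).
So house 4 gets folk for music genre.
Clue 3 places the person who makes pudding in house 3.
Clue 3: the person who makes cheesecake is in house 4.
That leaves mousse as the dessert for house 1.
So: house 1 = knitting/funk/mousse, house 2 = hiking/jazz/cookies, house 3 = pottery/classical/pudding, house 4 = gardening/folk/cheesecake.

1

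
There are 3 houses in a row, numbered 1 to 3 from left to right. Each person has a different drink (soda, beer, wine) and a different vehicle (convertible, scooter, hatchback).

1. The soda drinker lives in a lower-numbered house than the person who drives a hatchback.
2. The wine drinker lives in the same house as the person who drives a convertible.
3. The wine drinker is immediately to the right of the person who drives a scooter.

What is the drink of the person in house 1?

That leaves scooter as the vehicle for house 1.
From clue 3, the wine drinker must be in house 2.
The only drink still possible for house 3 is beer.
From clue 2, the person who drives a convertible must be in house 2.
That leaves soda as the drink for house 1.
House 3 vehicle: only hatchback fits.
So: house 1 = soda/scooter, house 2 = wine/convertible, house 3 = beer/hatchback.

soda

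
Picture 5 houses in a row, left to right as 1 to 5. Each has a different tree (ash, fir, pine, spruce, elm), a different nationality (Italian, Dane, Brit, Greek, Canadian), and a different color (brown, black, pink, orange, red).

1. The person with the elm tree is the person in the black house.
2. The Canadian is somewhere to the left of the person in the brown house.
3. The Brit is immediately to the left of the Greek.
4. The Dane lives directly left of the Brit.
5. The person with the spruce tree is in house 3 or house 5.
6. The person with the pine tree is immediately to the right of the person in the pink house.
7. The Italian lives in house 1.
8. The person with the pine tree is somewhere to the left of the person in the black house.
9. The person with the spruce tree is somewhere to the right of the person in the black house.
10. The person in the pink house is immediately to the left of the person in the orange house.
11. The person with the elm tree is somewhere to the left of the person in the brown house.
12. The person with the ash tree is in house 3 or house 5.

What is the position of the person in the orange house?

2

Clue 7 places the Italian in house 1.
The person with the spruce tree is in house 5 (clue 9).
That leaves Greek as the nationality for house 5.
By clue 3, the Brit is in house 4.
From clue 4, the Dane must be in house 3.
So house 1 gets fir for tree.
So house 2 gets pine for tree.
The only tree still possible for house 3 is ash.
So house 4 gets elm for tree.
The only nationality still possible for house 2 is Canadian.
Clue 1: the person in the black house is in house 4.
Clue 6: the person in the pink house is in house 1.
The person in the orange house is in house 2 (clue 10).
From clue 11, the person in the brown house must be in house 5.
House 3's color must be red (nothing else left).
So: house 1 = fir/Italian/pink, house 2 = pine/Canadian/orange, house 3 = ash/Dane/red, house 4 = elm/Brit/black, house 5 = spruce/Greek/brown.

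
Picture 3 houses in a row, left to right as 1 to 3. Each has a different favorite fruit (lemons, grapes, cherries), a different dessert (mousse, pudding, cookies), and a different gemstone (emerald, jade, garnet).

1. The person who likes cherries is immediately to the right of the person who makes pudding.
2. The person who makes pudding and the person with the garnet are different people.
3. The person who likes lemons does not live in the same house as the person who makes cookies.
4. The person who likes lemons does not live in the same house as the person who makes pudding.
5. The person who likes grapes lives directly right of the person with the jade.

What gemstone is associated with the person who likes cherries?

So house 1 gets lemons for favorite fruit.
From clue 4, the person who makes pudding must be in house 2.
That leaves mousse as the dessert for house 1.
House 3's dessert must be cookies (nothing else left).
From clue 1, the person who likes cherries must be in house 3.
So house 2 gets grapes for favorite fruit.
By clue 5, the person with the jade is in house 1.
House 2's gemstone must be emerald (nothing else left).
So house 3 gets garnet for gemstone.
So: house 1 = lemons/mousse/jade, house 2 = grapes/pudding/emerald, house 3 = cherries/cookies/garnet.

garnet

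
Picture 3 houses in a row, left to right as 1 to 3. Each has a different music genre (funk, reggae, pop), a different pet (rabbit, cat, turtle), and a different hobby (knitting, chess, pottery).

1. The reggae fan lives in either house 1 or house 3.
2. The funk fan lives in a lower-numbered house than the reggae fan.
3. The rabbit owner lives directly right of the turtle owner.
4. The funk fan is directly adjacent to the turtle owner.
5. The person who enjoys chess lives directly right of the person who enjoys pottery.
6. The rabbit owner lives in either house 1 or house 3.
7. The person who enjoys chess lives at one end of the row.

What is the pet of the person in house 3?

Clue 2: the reggae fan is in house 3.
Clue 6: the rabbit owner is in house 3.
Clue 7 places the person who enjoys chess in house 3.
Clue 3 places the turtle owner in house 2.
By clue 4, the funk fan is in house 1.
By clue 5, the person who enjoys pottery is in house 2.
House 2 music genre: only pop fits.
The only pet still possible for house 1 is cat.
House 1's hobby must be knitting (nothing else left).
So: house 1 = funk/cat/knitting, house 2 = pop/turtle/pottery, house 3 = reggae/rabbit/chess.

rabbit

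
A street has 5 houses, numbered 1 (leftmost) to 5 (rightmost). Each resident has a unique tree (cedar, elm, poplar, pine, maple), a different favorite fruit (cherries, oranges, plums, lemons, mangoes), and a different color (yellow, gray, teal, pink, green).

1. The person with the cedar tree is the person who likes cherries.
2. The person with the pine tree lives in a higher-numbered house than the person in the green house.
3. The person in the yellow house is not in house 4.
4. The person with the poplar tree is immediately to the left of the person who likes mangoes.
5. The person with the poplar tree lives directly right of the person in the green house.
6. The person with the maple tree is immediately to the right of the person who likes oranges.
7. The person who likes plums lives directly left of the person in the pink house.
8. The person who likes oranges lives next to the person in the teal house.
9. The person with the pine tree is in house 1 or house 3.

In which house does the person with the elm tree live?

4

Clue 9 places the person with the pine tree in house 3.
By clue 5, the person with the poplar tree is in house 2.
The person in the green house is in house 1 (clue 5).
From clue 4, the person who likes mangoes must be in house 3.
Clue 6: the person with the maple tree is in house 5.
House 4's favorite fruit must be oranges (nothing else left).
House 4's color must be gray (nothing else left).
The person with the cedar tree is in house 1 (clue 1).
Clue 1 places the person who likes cherries in house 1.
House 4's tree must be elm (nothing else left).
House 2's favorite fruit must be plums (nothing else left).
House 5's favorite fruit must be lemons (nothing else left).
Clue 7 places the person in the pink house in house 3.
House 2 color: only yellow fits.
The only color still possible for house 5 is teal.
So: house 1 = cedar/cherries/green, house 2 = poplar/plums/yellow, house 3 = pine/mangoes/pink, house 4 = elm/oranges/gray, house 5 = maple/lemons/teal.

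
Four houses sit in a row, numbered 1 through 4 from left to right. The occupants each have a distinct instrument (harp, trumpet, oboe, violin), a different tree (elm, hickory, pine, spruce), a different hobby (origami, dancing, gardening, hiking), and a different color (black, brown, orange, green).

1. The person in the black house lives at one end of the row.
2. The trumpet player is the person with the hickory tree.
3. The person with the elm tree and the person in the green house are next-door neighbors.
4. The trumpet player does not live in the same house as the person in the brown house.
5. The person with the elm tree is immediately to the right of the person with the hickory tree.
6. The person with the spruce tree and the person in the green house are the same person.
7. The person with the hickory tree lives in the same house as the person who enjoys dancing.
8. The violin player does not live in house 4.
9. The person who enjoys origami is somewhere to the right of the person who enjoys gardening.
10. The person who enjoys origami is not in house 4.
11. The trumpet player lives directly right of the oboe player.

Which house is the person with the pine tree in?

1

That leaves hiking as the hobby for house 4.
House 4 instrument: only harp fits.
House 1 hobby: only gardening fits.
House 1's tree must be pine (nothing else left).
The oboe player is narrowed to house 1 or 2; consider each.
Placing it in house 2 leads to a contradiction, so it's in house 1.
Clue 11: the trumpet player is in house 2.
The only instrument still possible for house 3 is violin.
From clue 2, the person with the hickory tree must be in house 2.
Clue 5: the person with the elm tree is in house 3.
From clue 7, the person who enjoys dancing must be in house 2.
That leaves spruce as the tree for house 4.
So house 3 gets origami for hobby.
The person in the green house is in house 4 (clue 6).
That leaves orange as the color for house 2.
The only color still possible for house 3 is brown.
That leaves black as the color for house 1.
So: house 1 = oboe/pine/gardening/black, house 2 = trumpet/hickory/dancing/orange, house 3 = violin/elm/origami/brown, house 4 = harp/spruce/hiking/green.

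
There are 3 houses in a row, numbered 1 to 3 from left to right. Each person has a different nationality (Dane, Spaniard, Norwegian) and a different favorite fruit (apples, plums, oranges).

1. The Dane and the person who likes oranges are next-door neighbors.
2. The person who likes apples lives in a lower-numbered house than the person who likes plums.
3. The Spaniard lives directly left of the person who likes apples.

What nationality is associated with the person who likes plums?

The Spaniard is in house 1 (clue 3).
The person who likes apples is in house 2 (clue 3).
House 1's favorite fruit must be oranges (nothing else left).
House 3 favorite fruit: only plums fits.
Clue 1 places the Dane in house 2.
That leaves Norwegian as the nationality for house 3.
So: house 1 = Spaniard/oranges, house 2 = Dane/apples, house 3 = Norwegian/plums.

Norwegian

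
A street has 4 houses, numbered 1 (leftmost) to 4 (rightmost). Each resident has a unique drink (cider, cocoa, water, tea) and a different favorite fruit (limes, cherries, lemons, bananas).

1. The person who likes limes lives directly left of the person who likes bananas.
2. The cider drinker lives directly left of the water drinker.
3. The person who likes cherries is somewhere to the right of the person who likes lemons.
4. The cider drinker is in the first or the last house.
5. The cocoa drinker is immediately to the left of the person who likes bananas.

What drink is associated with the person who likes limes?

cocoa

The cider drinker is in house 1 (clue 4).
From clue 2, the water drinker must be in house 2.
The only drink still possible for house 4 is tea.
The person who likes bananas is in house 4 (clue 5).
House 3 drink: only cocoa fits.
House 1 favorite fruit: only lemons fits.
From clue 1, the person who likes limes must be in house 3.
That leaves cherries as the favorite fruit for house 2.
So: house 1 = cider/lemons, house 2 = water/cherries, house 3 = cocoa/limes, house 4 = tea/bananas.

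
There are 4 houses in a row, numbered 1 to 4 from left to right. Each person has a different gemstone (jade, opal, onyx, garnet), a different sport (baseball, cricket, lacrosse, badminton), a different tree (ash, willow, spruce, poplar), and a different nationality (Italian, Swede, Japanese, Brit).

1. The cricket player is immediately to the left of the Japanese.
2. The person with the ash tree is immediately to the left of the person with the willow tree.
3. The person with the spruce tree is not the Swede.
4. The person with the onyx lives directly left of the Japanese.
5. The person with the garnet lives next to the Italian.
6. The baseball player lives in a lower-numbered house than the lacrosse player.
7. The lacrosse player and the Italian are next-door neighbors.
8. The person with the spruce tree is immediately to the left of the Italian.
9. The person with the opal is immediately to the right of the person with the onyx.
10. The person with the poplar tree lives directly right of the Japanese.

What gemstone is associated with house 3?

The person with the onyx is narrowed to house 1 or 2; consider each.
Placing it in house 1 leads to a contradiction, so it's in house 2.
Clue 4: the Japanese is in house 3.
Clue 9: the person with the opal is in house 3.
By clue 10, the person with the poplar tree is in house 4.
By clue 1, the cricket player is in house 2.
By clue 5, the person with the garnet is in house 1.
From clue 5, the Italian must be in house 2.
By clue 7, the lacrosse player is in house 3.
The person with the spruce tree is in house 1 (clue 8).
So house 4 gets jade for gemstone.
House 4 sport: only badminton fits.
So house 3 gets willow for tree.
From clue 3, the Swede must be in house 4.
That leaves baseball as the sport for house 1.
So house 2 gets ash for tree.
That leaves Brit as the nationality for house 1.
So: house 1 = garnet/baseball/spruce/Brit, house 2 = onyx/cricket/ash/Italian, house 3 = opal/lacrosse/willow/Japanese, house 4 = jade/badminton/poplar/Swede.

opal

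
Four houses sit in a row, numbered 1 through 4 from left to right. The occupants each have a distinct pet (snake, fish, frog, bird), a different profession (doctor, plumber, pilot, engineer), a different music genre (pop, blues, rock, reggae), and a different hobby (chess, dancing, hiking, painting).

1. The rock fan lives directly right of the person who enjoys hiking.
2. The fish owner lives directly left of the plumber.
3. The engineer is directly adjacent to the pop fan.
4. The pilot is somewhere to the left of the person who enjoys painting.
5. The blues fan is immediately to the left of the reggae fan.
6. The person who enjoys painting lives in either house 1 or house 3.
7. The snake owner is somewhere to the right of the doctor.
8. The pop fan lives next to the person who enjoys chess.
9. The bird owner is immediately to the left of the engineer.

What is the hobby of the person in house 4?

dancing

Clue 6 places the person who enjoys painting in house 3.
The only music genre still possible for house 4 is reggae.
Clue 5: the blues fan is in house 3.
House 1's music genre must be pop (nothing else left).
The only music genre still possible for house 2 is rock.
By clue 1, the person who enjoys hiking is in house 1.
By clue 3, the engineer is in house 2.
Clue 8: the person who enjoys chess is in house 2.
The bird owner is in house 1 (clue 9).
House 4's profession must be plumber (nothing else left).
House 4 hobby: only dancing fits.
From clue 2, the fish owner must be in house 3.
The only profession still possible for house 1 is pilot.
House 3 profession: only doctor fits.
From clue 7, the snake owner must be in house 4.
So house 2 gets frog for pet.
So: house 1 = bird/pilot/pop/hiking, house 2 = frog/engineer/rock/chess, house 3 = fish/doctor/blues/painting, house 4 = snake/plumber/reggae/dancing.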